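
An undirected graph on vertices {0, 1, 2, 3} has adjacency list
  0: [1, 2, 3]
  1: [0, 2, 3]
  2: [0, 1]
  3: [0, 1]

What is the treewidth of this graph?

A width-2 tree decomposition is:
Bags: B1 = {0, 1, 2}  B2 = {0, 1, 3}
Tree: B1–B2
Every bag has size at most 3, so the width is 3 − 1 = 2 and tw(G) ≤ 2. Conversely, {0, 1, 2} is a clique of size 3, and the vertices of any clique must share a bag in every tree decomposition; so some bag has ≥ 3 vertices and tw(G) ≥ 2. Combining the bounds, tw(G) = 2.

2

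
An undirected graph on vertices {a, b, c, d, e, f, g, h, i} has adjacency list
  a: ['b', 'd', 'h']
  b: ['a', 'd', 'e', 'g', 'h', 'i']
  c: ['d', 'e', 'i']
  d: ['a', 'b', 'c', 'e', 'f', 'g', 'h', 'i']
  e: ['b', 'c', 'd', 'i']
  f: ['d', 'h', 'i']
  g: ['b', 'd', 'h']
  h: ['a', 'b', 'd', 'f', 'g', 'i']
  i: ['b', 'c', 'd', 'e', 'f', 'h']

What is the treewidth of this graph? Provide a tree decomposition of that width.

Each bag holds 4 vertices, so the decomposition has width 3, which upper-bounds the treewidth. On the other hand G contains the 4-clique {c, d, e, i}. A clique must lie in a single bag of any decomposition, so no decomposition can have width below 3. The upper and lower bounds meet at 3, so that is the treewidth.

Treewidth 3.
One optimal decomposition is:
Bags: B1 = {b, d, g, h}  B2 = {a, b, d, h}  B3 = {b, d, h, i}  B4 = {b, d, e, i}  B5 = {d, f, h, i}  B6 = {c, d, e, i}
Tree: B1–B2, B1–B3, B3–B4, B3–B5, B4–B6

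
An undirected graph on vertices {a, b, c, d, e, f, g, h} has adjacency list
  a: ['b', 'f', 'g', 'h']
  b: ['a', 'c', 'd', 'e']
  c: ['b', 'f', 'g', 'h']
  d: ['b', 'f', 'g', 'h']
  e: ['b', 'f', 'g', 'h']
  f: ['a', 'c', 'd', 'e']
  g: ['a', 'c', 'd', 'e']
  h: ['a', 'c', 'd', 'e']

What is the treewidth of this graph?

4

A width-4 tree decomposition is:
Bags: B1 = {a, b, f, g, h}  B2 = {b, e, f, g, h}  B3 = {b, d, f, g, h}  B4 = {b, c, f, g, h}
Tree: B1–B2, B2–B3, B3–B4
Every bag has size at most 5, so the width is 5 − 1 = 4 and tw(G) ≤ 4. For the lower bound: the 5 vertex sets {a,f}, {b,e}, {d,h}, {g}, {c} are disjoint, each induces a connected subgraph, and every pair is joined by at least one edge of G. Contracting each set to a single vertex therefore yields K_{5} as a minor, and since treewidth is minor-monotone, tw(G) ≥ tw(K_{5}) = 4. Therefore the treewidth is 4.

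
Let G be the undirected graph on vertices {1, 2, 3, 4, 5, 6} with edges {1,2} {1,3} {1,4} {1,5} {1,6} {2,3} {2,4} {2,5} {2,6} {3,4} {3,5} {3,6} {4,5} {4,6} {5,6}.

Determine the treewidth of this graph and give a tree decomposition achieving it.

A single bag containing all 6 vertices is trivially a valid decomposition of width 5. Conversely, {1, 2, 3, 4, 5, 6} is a clique of size 6, and the vertices of any clique must share a bag in every tree decomposition; so some bag has ≥ 6 vertices and tw(G) ≥ 5. Combining the bounds, tw(G) = 5.

Treewidth 5.
One optimal decomposition is:
Bags: B1 = {1, 2, 3, 4, 5, 6}
Tree: (single bag)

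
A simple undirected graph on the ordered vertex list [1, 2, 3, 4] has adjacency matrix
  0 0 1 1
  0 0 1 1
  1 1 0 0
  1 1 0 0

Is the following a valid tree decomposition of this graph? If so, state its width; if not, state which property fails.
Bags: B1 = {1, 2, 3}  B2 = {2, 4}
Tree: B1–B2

No — edge (1,4) lies in no bag.

A tree decomposition must satisfy three properties: every vertex lies in some bag; for every edge, both endpoints lie together in some bag; and for every vertex, the bags containing it form a connected subtree. Here edge (1,4) lies in no bag, so the decomposition is invalid.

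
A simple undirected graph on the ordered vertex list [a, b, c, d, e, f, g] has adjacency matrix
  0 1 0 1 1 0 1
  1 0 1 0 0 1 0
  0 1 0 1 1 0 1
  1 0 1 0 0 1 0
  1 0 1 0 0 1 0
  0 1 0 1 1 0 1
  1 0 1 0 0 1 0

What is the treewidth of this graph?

3

A width-3 tree decomposition is:
Bags: B1 = {a, c, e, f}  B2 = {a, b, c, f}  B3 = {a, c, d, f}  B4 = {a, c, f, g}
Tree: B1–B2, B2–B3, B3–B4
The largest bag has 4 vertices, giving width 3; this decomposition certifies tw(G) ≤ 3. For the lower bound: the 4 vertex sets {e,f}, {b,c}, {a}, {d} are disjoint, each induces a connected subgraph, and every pair is joined by at least one edge of G. Contracting each set to a single vertex therefore yields K_{4} as a minor, and since treewidth is minor-monotone, tw(G) ≥ tw(K_{4}) = 3. Therefore the treewidth is 3.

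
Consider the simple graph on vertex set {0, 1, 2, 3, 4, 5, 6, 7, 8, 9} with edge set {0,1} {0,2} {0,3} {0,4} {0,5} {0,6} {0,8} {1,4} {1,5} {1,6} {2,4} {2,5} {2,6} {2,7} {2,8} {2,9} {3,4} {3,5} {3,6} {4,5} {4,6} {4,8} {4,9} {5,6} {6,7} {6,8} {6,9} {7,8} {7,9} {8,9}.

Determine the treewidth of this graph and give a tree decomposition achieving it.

Treewidth 4.
One such decomposition:
Bags: B1 = {0, 2, 4, 6, 8}  B2 = {2, 4, 6, 8, 9}  B3 = {0, 2, 4, 5, 6}  B4 = {0, 3, 4, 5, 6}  B5 = {2, 6, 7, 8, 9}  B6 = {0, 1, 4, 5, 6}
Tree: B1–B2, B1–B3, B3–B4, B2–B5, B4–B6

Each bag holds 5 vertices, so the decomposition has width 4, which upper-bounds the treewidth. Conversely, {0, 2, 4, 6, 8} is a clique of size 5, and the vertices of any clique must share a bag in every tree decomposition; so some bag has ≥ 5 vertices and tw(G) ≥ 4. Combining the bounds, tw(G) = 4.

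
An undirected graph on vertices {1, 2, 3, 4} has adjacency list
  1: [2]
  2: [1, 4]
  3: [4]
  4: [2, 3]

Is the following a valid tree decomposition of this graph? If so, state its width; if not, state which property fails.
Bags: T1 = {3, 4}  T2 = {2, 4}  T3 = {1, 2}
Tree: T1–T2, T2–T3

Every vertex of G appears in some bag (union = {1, 2, 3, 4}); every edge is covered by a bag; and for each vertex v the set of bags containing v is connected in the bag tree. The decomposition is therefore valid. The largest bag has 2 vertices, so the width is 1.

Yes; width 1.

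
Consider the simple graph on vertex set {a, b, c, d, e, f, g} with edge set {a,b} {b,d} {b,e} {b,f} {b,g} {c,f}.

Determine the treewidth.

A width-1 tree decomposition is:
Bags: B1 = {b, e}  B2 = {b, d}  B3 = {b, f}  B4 = {c, f}  B5 = {a, b}  B6 = {b, g}
Tree: B1–B2, B2–B3, B3–B4, B3–B5, B3–B6
The largest bag has 2 vertices, giving width 1; this decomposition certifies tw(G) ≤ 1. Any graph with an edge has treewidth ≥ 1, and G has the edge e–b. The upper and lower bounds meet at 1, so that is the treewidth.

1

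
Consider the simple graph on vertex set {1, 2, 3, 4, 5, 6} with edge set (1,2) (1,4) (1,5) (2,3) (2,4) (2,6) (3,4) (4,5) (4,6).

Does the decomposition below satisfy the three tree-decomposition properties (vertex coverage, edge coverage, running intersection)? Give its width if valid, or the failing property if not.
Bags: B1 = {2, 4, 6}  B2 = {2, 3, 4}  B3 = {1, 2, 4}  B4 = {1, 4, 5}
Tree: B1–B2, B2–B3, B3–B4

Every vertex of G appears in some bag (union = {1, 2, 3, 4, 5, 6}); every edge is covered by a bag; and for each vertex v the set of bags containing v is connected in the bag tree. The decomposition is therefore valid. The largest bag has 3 vertices, so the width is 2.

Yes; width 2.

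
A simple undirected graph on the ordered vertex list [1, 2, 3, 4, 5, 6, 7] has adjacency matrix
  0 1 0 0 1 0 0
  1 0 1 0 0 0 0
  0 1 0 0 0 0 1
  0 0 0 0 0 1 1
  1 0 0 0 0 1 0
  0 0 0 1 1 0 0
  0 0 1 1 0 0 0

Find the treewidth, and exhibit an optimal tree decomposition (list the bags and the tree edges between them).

Each bag holds 3 vertices, so the decomposition has width 2, which upper-bounds the treewidth. Since 3–7–4–6–5–1–2–3 is a cycle in G, G is not acyclic. Forests are exactly the graphs of treewidth ≤ 1, so tw(G) ≥ 2. The upper and lower bounds meet at 2, so that is the treewidth.

Treewidth 2.
One optimal decomposition is:
Bags: B1 = {3, 4, 7}  B2 = {3, 4, 6}  B3 = {3, 5, 6}  B4 = {1, 3, 5}  B5 = {1, 2, 3}
Tree: B1–B2, B2–B3, B3–B4, B4–B5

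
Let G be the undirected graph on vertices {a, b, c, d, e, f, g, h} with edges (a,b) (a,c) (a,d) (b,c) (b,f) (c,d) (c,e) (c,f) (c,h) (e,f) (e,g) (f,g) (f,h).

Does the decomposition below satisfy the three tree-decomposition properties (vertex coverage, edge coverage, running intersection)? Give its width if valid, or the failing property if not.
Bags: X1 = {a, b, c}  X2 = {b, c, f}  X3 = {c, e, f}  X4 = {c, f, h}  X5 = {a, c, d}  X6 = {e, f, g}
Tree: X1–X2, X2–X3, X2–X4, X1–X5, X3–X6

Yes; width 2.

Checking the three conditions: (i) the bags cover all of {a, b, c, d, e, f, g, h}; (ii) for each edge, some bag contains both endpoints; (iii) the bags containing any fixed vertex form a subtree. All hold, so the decomposition is valid with width 3 − 1 = 2.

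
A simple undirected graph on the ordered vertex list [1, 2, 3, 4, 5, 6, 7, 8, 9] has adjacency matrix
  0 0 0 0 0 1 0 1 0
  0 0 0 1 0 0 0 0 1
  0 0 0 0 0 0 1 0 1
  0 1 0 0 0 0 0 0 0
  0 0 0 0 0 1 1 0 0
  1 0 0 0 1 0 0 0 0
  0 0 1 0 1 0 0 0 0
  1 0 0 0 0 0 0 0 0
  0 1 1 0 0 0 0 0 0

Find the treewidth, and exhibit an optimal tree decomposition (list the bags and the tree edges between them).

Treewidth 1.
Bags: B1 = {1, 8}  B2 = {1, 6}  B3 = {5, 6}  B4 = {5, 7}  B5 = {3, 7}  B6 = {3, 9}  B7 = {2, 9}  B8 = {2, 4}
Tree: B1–B2, B2–B3, B3–B4, B4–B5, B5–B6, B6–B7, B7–B8

The largest bag has 2 vertices, giving width 1; this decomposition certifies tw(G) ≤ 1. Any graph with an edge has treewidth ≥ 1, and G has the edge 8–1. Therefore the treewidth is 1.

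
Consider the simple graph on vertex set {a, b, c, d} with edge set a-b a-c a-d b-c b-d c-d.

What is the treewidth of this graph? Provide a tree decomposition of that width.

With just one bag of size 4, the width is 4 − 1 = 3, so tw(G) ≤ 3. On the other hand G contains the 4-clique {a, b, c, d}. A clique must lie in a single bag of any decomposition, so no decomposition can have width below 3. The upper and lower bounds meet at 3, so that is the treewidth.

Treewidth 3.
One such decomposition:
Bags: B1 = {a, b, c, d}
Tree: (single bag)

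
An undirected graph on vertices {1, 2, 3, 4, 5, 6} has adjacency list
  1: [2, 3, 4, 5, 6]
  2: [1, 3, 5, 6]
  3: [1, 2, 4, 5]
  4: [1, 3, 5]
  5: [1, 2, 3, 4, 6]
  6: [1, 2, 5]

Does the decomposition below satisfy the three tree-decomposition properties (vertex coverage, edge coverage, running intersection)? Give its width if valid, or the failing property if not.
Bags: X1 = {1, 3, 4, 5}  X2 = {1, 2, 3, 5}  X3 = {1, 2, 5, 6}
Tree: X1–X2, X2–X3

Yes; width 3.

Every vertex of G appears in some bag (union = {1, 2, 3, 4, 5, 6}); every edge is covered by a bag; and for each vertex v the set of bags containing v is connected in the bag tree. The decomposition is therefore valid. The largest bag has 4 vertices, so the width is 3.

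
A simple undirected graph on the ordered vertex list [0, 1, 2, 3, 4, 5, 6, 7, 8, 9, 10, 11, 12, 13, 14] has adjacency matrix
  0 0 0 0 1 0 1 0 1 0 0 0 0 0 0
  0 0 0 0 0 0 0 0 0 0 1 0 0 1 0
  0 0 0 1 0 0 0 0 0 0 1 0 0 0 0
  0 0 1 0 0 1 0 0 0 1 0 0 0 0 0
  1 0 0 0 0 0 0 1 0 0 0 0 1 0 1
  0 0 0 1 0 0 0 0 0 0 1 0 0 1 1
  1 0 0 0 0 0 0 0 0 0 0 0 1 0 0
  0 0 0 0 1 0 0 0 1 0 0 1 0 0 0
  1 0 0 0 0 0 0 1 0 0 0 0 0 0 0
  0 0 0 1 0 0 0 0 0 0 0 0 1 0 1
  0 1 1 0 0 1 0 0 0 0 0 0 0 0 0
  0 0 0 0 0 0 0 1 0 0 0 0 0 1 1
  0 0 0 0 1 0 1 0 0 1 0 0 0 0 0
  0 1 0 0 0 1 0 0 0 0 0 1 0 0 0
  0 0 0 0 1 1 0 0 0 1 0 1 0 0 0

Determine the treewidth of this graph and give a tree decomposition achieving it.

The largest bag has 4 vertices, giving width 3; this decomposition certifies tw(G) ≤ 3. For the lower bound: the 4 vertex sets {1,2,10}, {13}, {5}, {3,9,11,14} are disjoint, each induces a connected subgraph, and every pair is joined by at least one edge of G. Contracting each set to a single vertex therefore yields K_{4} as a minor, and since treewidth is minor-monotone, tw(G) ≥ tw(K_{4}) = 3. Therefore the treewidth is 3.

Treewidth 3.
Bags: B1 = {1, 2, 10, 13}  B2 = {2, 5, 10, 13}  B3 = {2, 3, 5, 13}  B4 = {3, 5, 11, 13}  B5 = {3, 5, 11, 14}  B6 = {3, 9, 11, 14}  B7 = {7, 9, 11, 14}  B8 = {4, 7, 9, 14}  B9 = {4, 7, 9, 12}  B10 = {4, 7, 8, 12}  B11 = {0, 4, 8, 12}  B12 = {0, 6, 8, 12}
Tree: B1–B2, B2–B3, B3–B4, B4–B5, B5–B6, B6–B7, B7–B8, B8–B9, B9–B10, B10–B11, B11–B12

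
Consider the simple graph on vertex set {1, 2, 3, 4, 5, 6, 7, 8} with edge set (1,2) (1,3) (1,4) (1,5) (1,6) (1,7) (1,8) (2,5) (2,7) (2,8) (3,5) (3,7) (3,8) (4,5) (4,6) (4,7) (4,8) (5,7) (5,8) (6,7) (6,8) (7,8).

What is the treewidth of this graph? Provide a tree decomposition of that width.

Treewidth 4.
One optimal decomposition is:
Bags: B1 = {1, 4, 6, 7, 8}  B2 = {1, 4, 5, 7, 8}  B3 = {1, 2, 5, 7, 8}  B4 = {1, 3, 5, 7, 8}
Tree: B1–B2, B2–B3, B3–B4

The largest bag has 5 vertices, giving width 4; this decomposition certifies tw(G) ≤ 4. On the other hand G contains the 5-clique {1, 2, 5, 7, 8}. A clique must lie in a single bag of any decomposition, so no decomposition can have width below 4. Therefore the treewidth is 4.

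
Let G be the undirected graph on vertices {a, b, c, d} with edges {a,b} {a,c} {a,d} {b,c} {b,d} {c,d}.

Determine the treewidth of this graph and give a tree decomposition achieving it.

A single bag containing all 4 vertices is trivially a valid decomposition of width 3. On the other hand G contains the 4-clique {a, b, c, d}. A clique must lie in a single bag of any decomposition, so no decomposition can have width below 3. Combining the bounds, tw(G) = 3.

Treewidth 3.
Bags: B1 = {a, b, c, d}
Tree: (single bag)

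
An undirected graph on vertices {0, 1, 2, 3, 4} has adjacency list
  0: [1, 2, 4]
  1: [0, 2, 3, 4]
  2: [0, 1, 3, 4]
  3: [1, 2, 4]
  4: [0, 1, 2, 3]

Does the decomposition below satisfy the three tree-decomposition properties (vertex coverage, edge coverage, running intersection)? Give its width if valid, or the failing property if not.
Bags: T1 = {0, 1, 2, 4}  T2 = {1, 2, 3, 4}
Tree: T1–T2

Yes; width 3.

Vertex coverage: the bags together contain {0, 1, 2, 3, 4}, the full vertex set. Edge coverage: each edge of G has both endpoints in at least one bag. Running intersection: for every vertex, the bags containing it form a connected subtree. All three properties hold, so this is a valid tree decomposition of width max|bag| − 1 = 3, and hence tw(G) ≤ 3.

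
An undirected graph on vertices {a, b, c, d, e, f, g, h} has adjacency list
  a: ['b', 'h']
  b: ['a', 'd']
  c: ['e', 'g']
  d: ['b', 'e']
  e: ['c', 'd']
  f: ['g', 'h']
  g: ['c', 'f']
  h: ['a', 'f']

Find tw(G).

2

A width-2 tree decomposition is:
Bags: B1 = {a, b, d}  B2 = {a, d, e}  B3 = {a, c, e}  B4 = {a, c, g}  B5 = {a, f, g}  B6 = {a, f, h}
Tree: B1–B2, B2–B3, B3–B4, B4–B5, B5–B6
The largest bag has 3 vertices, giving width 2; this decomposition certifies tw(G) ≤ 2. For the lower bound, G contains the cycle a–b–d–e–c–g–f–h–a, so G is not a forest; only forests have treewidth ≤ 1, hence tw(G) ≥ 2. Therefore the treewidth is 2.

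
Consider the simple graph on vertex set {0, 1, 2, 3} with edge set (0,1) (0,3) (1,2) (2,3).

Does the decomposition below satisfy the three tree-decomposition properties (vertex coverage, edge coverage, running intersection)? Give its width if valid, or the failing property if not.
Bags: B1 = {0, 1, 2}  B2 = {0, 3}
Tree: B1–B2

A tree decomposition must satisfy three properties: every vertex lies in some bag; for every edge, both endpoints lie together in some bag; and for every vertex, the bags containing it form a connected subtree. Here edge (2,3) lies in no bag, so the decomposition is invalid.

No — edge (2,3) lies in no bag.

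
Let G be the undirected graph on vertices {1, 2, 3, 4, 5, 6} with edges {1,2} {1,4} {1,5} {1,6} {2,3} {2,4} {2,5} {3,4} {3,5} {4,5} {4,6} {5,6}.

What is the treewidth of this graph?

3

A width-3 tree decomposition is:
Bags: B1 = {2, 3, 4, 5}  B2 = {1, 2, 4, 5}  B3 = {1, 4, 5, 6}
Tree: B1–B2, B2–B3
The largest bag has 4 vertices, giving width 3; this decomposition certifies tw(G) ≤ 3. Conversely, {1, 2, 4, 5} is a clique of size 4, and the vertices of any clique must share a bag in every tree decomposition; so some bag has ≥ 4 vertices and tw(G) ≥ 3. Combining the bounds, tw(G) = 3.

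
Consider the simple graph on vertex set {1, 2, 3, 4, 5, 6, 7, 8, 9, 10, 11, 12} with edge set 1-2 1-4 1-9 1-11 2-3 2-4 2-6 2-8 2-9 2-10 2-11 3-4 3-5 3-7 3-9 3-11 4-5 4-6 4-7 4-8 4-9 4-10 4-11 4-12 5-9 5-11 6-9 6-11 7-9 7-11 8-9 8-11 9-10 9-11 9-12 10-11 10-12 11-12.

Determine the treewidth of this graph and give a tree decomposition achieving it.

Treewidth 4.
Bags: B1 = {2, 4, 9, 10, 11}  B2 = {4, 9, 10, 11, 12}  B3 = {2, 4, 8, 9, 11}  B4 = {2, 3, 4, 9, 11}  B5 = {3, 4, 5, 9, 11}  B6 = {1, 2, 4, 9, 11}  B7 = {3, 4, 7, 9, 11}  B8 = {2, 4, 6, 9, 11}
Tree: B1–B2, B1–B3, B3–B4, B4–B5, B4–B6, B4–B7, B4–B8

Every bag has size at most 5, so the width is 5 − 1 = 4 and tw(G) ≤ 4. On the other hand G contains the 5-clique {1, 2, 4, 9, 11}. A clique must lie in a single bag of any decomposition, so no decomposition can have width below 4. Combining the bounds, tw(G) = 4.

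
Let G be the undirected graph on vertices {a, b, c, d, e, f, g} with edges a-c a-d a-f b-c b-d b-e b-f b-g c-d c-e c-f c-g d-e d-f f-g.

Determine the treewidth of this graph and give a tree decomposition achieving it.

Each bag holds 4 vertices, so the decomposition has width 3, which upper-bounds the treewidth. For the lower bound, the 4 vertices {b, c, d, e} are pairwise adjacent, and any tree decomposition puts a clique entirely inside one bag — forcing width ≥ 3. The upper and lower bounds meet at 3, so that is the treewidth.

Treewidth 3.
One such decomposition:
Bags: B1 = {b, c, d, f}  B2 = {b, c, d, e}  B3 = {b, c, f, g}  B4 = {a, c, d, f}
Tree: B1–B2, B1–B3, B1–B4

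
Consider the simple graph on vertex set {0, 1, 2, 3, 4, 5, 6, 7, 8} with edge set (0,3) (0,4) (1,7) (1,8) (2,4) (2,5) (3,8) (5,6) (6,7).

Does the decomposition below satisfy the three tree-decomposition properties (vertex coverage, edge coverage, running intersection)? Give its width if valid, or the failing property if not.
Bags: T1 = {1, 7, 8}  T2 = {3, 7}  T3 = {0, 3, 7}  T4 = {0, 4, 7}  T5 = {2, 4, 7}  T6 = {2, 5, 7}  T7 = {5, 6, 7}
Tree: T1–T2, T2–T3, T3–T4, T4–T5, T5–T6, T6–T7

A tree decomposition must satisfy three properties: every vertex lies in some bag; for every edge, both endpoints lie together in some bag; and for every vertex, the bags containing it form a connected subtree. Here edge (8,3) lies in no bag, so the decomposition is invalid.

No — edge (8,3) lies in no bag.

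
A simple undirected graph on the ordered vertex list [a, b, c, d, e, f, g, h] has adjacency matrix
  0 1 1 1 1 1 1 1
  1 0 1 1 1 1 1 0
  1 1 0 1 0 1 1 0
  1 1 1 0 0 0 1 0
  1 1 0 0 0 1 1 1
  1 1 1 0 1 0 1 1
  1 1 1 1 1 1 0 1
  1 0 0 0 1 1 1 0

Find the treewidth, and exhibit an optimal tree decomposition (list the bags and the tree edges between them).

Treewidth 4.
One such decomposition:
Bags: B1 = {a, b, e, f, g}  B2 = {a, b, c, f, g}  B3 = {a, e, f, g, h}  B4 = {a, b, c, d, g}
Tree: B1–B2, B1–B3, B2–B4

Each bag holds 5 vertices, so the decomposition has width 4, which upper-bounds the treewidth. Conversely, {a, b, c, d, g} is a clique of size 5, and the vertices of any clique must share a bag in every tree decomposition; so some bag has ≥ 5 vertices and tw(G) ≥ 4. Hence tw(G) = 4 exactly.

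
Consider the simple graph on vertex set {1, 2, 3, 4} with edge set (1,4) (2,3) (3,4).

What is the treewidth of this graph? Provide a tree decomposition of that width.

Treewidth 1.
One such decomposition:
Bags: B1 = {2, 3}  B2 = {3, 4}  B3 = {1, 4}
Tree: B1–B2, B2–B3

The largest bag has 2 vertices, giving width 1; this decomposition certifies tw(G) ≤ 1. Since G has at least one edge (e.g. 3–2), it is not an edgeless graph, so tw(G) ≥ 1. The upper and lower bounds meet at 1, so that is the treewidth.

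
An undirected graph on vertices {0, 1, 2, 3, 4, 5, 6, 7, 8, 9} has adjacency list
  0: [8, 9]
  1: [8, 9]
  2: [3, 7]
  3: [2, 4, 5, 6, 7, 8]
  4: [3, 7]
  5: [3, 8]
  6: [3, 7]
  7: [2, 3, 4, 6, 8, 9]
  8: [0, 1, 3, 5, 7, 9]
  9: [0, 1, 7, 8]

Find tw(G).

2

A width-2 tree decomposition is:
Bags: B1 = {2, 3, 7}  B2 = {3, 7, 8}  B3 = {7, 8, 9}  B4 = {3, 4, 7}  B5 = {0, 8, 9}  B6 = {1, 8, 9}  B7 = {3, 5, 8}  B8 = {3, 6, 7}
Tree: B1–B2, B2–B3, B1–B4, B3–B5, B5–B6, B2–B7, B2–B8
Each bag holds 3 vertices, so the decomposition has width 2, which upper-bounds the treewidth. On the other hand G contains the 3-clique {0, 8, 9}. A clique must lie in a single bag of any decomposition, so no decomposition can have width below 2. Hence tw(G) = 2 exactly.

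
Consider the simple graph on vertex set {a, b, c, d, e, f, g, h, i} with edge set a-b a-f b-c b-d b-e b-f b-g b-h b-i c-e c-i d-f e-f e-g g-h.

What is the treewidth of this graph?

2

A width-2 tree decomposition is:
Bags: B1 = {a, b, f}  B2 = {b, e, f}  B3 = {b, e, g}  B4 = {b, d, f}  B5 = {b, c, e}  B6 = {b, g, h}  B7 = {b, c, i}
Tree: B1–B2, B2–B3, B1–B4, B2–B5, B3–B6, B5–B7
Each bag holds 3 vertices, so the decomposition has width 2, which upper-bounds the treewidth. Conversely, {b, d, f} is a clique of size 3, and the vertices of any clique must share a bag in every tree decomposition; so some bag has ≥ 3 vertices and tw(G) ≥ 2. Combining the bounds, tw(G) = 2.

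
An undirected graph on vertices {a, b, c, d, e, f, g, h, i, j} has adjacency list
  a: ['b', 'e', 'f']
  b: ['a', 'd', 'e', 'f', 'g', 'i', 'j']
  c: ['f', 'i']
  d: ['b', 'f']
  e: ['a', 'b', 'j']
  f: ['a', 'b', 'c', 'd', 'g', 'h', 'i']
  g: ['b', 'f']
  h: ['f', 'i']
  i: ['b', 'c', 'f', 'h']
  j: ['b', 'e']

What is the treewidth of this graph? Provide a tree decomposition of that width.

Treewidth 2.
One such decomposition:
Bags: B1 = {a, b, f}  B2 = {b, d, f}  B3 = {b, f, i}  B4 = {b, f, g}  B5 = {c, f, i}  B6 = {a, b, e}  B7 = {f, h, i}  B8 = {b, e, j}
Tree: B1–B2, B1–B3, B2–B4, B3–B5, B1–B6, B5–B7, B6–B8

Each bag holds 3 vertices, so the decomposition has width 2, which upper-bounds the treewidth. For the lower bound, the 3 vertices {b, e, j} are pairwise adjacent, and any tree decomposition puts a clique entirely inside one bag — forcing width ≥ 2. Therefore the treewidth is 2.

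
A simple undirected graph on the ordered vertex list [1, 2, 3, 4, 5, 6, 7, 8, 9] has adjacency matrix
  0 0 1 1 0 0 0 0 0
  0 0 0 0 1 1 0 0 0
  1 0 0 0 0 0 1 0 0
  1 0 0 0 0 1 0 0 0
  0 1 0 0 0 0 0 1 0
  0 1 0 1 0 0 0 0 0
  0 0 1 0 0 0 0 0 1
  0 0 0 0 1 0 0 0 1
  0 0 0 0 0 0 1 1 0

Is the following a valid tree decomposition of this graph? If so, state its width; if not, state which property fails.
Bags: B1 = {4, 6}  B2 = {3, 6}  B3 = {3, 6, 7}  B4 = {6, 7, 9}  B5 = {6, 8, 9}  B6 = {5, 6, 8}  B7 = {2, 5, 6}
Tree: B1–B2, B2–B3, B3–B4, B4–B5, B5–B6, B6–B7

A tree decomposition must satisfy three properties: every vertex lies in some bag; for every edge, both endpoints lie together in some bag; and for every vertex, the bags containing it form a connected subtree. Here vertex 1 appears in no bag, so the decomposition is invalid.

No — vertex 1 appears in no bag.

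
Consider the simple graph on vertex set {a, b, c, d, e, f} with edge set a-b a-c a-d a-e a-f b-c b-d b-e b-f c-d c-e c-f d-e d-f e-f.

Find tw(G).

A width-5 tree decomposition is:
Bags: B1 = {a, b, c, d, e, f}
Tree: (single bag)
A single bag containing all 6 vertices is trivially a valid decomposition of width 5. For the lower bound, the 6 vertices {a, b, c, d, e, f} are pairwise adjacent, and any tree decomposition puts a clique entirely inside one bag — forcing width ≥ 5. Therefore the treewidth is 5.

5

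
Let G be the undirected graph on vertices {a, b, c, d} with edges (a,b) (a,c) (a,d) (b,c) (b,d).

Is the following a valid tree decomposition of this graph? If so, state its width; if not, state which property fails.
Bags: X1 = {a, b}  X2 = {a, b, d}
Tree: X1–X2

No — vertex c appears in no bag.

A tree decomposition must satisfy three properties: every vertex lies in some bag; for every edge, both endpoints lie together in some bag; and for every vertex, the bags containing it form a connected subtree. Here vertex c appears in no bag, so the decomposition is invalid.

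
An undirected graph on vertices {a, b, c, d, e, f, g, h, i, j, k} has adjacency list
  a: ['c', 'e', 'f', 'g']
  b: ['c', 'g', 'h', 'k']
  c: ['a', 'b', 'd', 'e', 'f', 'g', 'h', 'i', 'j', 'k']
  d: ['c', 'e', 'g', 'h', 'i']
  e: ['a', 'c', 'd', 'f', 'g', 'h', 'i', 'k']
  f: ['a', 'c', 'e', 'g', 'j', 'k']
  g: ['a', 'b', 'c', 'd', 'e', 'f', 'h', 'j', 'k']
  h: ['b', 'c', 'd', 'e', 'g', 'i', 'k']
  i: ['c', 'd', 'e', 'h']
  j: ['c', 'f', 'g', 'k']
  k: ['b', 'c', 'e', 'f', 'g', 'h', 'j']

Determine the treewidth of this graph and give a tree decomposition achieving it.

Treewidth 4.
One optimal decomposition is:
Bags: B1 = {c, e, g, h, k}  B2 = {c, d, e, g, h}  B3 = {b, c, g, h, k}  B4 = {c, d, e, h, i}  B5 = {c, e, f, g, k}  B6 = {a, c, e, f, g}  B7 = {c, f, g, j, k}
Tree: B1–B2, B1–B3, B2–B4, B1–B5, B5–B6, B5–B7

The largest bag has 5 vertices, giving width 4; this decomposition certifies tw(G) ≤ 4. For the lower bound, the 5 vertices {c, d, e, g, h} are pairwise adjacent, and any tree decomposition puts a clique entirely inside one bag — forcing width ≥ 4. Therefore the treewidth is 4.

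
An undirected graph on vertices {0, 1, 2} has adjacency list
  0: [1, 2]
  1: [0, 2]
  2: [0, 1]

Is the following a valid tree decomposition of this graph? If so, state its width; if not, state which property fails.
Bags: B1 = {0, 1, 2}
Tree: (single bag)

Checking the three conditions: (i) the bags cover all of {0, 1, 2}; (ii) for each edge, some bag contains both endpoints; (iii) the bags containing any fixed vertex form a subtree. All hold, so the decomposition is valid with width 3 − 1 = 2.

Yes; width 2.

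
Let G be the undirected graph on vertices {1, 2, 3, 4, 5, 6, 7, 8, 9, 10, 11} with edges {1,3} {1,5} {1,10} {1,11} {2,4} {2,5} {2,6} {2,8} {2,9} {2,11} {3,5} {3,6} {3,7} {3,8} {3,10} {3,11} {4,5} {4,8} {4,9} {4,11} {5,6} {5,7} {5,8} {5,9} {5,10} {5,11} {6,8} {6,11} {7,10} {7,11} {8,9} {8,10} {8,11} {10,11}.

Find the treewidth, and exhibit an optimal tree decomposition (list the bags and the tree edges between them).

Treewidth 4.
One optimal decomposition is:
Bags: B1 = {3, 5, 6, 8, 11}  B2 = {3, 5, 8, 10, 11}  B3 = {2, 5, 6, 8, 11}  B4 = {2, 4, 5, 8, 11}  B5 = {1, 3, 5, 10, 11}  B6 = {3, 5, 7, 10, 11}  B7 = {2, 4, 5, 8, 9}
Tree: B1–B2, B1–B3, B3–B4, B2–B5, B5–B6, B4–B7

Every bag has size at most 5, so the width is 5 − 1 = 4 and tw(G) ≤ 4. On the other hand G contains the 5-clique {2, 4, 5, 8, 9}. A clique must lie in a single bag of any decomposition, so no decomposition can have width below 4. Combining the bounds, tw(G) = 4.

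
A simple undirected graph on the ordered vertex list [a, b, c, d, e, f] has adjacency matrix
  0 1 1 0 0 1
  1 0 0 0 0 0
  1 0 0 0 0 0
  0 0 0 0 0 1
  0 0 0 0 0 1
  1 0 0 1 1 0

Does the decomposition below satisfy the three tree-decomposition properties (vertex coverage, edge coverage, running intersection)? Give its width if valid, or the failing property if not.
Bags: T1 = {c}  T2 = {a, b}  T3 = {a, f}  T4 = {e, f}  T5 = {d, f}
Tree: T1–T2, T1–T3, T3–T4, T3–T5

A tree decomposition must satisfy three properties: every vertex lies in some bag; for every edge, both endpoints lie together in some bag; and for every vertex, the bags containing it form a connected subtree. Here edge (a,c) lies in no bag, so the decomposition is invalid.

No — edge (a,c) lies in no bag.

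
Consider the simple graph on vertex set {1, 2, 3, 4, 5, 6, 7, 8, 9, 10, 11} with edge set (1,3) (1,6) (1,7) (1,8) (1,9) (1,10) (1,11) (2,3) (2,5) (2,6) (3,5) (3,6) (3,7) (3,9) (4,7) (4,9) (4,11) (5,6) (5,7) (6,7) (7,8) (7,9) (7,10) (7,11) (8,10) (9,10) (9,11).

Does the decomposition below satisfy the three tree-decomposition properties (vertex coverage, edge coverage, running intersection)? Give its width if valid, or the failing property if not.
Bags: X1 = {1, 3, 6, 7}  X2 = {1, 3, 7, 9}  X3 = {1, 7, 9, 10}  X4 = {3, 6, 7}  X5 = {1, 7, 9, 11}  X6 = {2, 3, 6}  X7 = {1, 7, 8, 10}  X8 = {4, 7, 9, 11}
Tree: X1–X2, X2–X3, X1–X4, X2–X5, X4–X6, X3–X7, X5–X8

No — vertex 5 appears in no bag.

A tree decomposition must satisfy three properties: every vertex lies in some bag; for every edge, both endpoints lie together in some bag; and for every vertex, the bags containing it form a connected subtree. Here vertex 5 appears in no bag, so the decomposition is invalid.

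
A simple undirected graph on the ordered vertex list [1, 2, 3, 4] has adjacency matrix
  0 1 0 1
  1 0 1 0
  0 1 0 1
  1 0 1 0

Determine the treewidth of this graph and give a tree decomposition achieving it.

Treewidth 2.
One optimal decomposition is:
Bags: B1 = {1, 2, 3}  B2 = {1, 3, 4}
Tree: B1–B2

The largest bag has 3 vertices, giving width 2; this decomposition certifies tw(G) ≤ 2. The edges 1–2–3–4–1 form a cycle, so G is not a tree and its treewidth is at least 2. Combining the bounds, tw(G) = 2.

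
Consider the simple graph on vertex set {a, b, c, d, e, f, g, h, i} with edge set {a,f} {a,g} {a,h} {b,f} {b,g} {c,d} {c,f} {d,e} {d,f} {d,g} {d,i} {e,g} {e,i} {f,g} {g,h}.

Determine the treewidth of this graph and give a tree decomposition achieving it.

Each bag holds 3 vertices, so the decomposition has width 2, which upper-bounds the treewidth. Conversely, {d, e, g} is a clique of size 3, and the vertices of any clique must share a bag in every tree decomposition; so some bag has ≥ 3 vertices and tw(G) ≥ 2. Therefore the treewidth is 2.

Treewidth 2.
One optimal decomposition is:
Bags: B1 = {b, f, g}  B2 = {d, f, g}  B3 = {a, f, g}  B4 = {a, g, h}  B5 = {d, e, g}  B6 = {c, d, f}  B7 = {d, e, i}
Tree: B1–B2, B1–B3, B3–B4, B2–B5, B2–B6, B5–B7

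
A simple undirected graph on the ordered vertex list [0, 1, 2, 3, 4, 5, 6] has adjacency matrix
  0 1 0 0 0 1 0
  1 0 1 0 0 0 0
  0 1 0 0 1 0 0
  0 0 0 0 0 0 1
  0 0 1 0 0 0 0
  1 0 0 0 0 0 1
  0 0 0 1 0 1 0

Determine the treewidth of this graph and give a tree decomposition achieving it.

The largest bag has 2 vertices, giving width 1; this decomposition certifies tw(G) ≤ 1. Any graph with an edge has treewidth ≥ 1, and G has the edge 3–6. Hence tw(G) = 1 exactly.

Treewidth 1.
Bags: B1 = {3, 6}  B2 = {5, 6}  B3 = {0, 5}  B4 = {0, 1}  B5 = {1, 2}  B6 = {2, 4}
Tree: B1–B2, B2–B3, B3–B4, B4–B5, B5–B6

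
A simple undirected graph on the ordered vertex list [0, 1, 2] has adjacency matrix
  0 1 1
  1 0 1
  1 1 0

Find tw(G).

2

A width-2 tree decomposition is:
Bags: B1 = {0, 1, 2}
Tree: (single bag)
With just one bag of size 3, the width is 3 − 1 = 2, so tw(G) ≤ 2. On the other hand G contains the 3-clique {0, 1, 2}. A clique must lie in a single bag of any decomposition, so no decomposition can have width below 2. The upper and lower bounds meet at 2, so that is the treewidth.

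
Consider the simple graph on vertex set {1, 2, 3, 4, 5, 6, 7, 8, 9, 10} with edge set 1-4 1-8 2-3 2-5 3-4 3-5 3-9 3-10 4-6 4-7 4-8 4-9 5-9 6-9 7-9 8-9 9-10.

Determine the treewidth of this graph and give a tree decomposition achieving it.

Treewidth 2.
Bags: B1 = {3, 4, 9}  B2 = {4, 8, 9}  B3 = {1, 4, 8}  B4 = {4, 7, 9}  B5 = {3, 5, 9}  B6 = {3, 9, 10}  B7 = {2, 3, 5}  B8 = {4, 6, 9}
Tree: B1–B2, B2–B3, B1–B4, B1–B5, B1–B6, B5–B7, B2–B8

Every bag has size at most 3, so the width is 3 − 1 = 2 and tw(G) ≤ 2. On the other hand G contains the 3-clique {1, 4, 8}. A clique must lie in a single bag of any decomposition, so no decomposition can have width below 2. Hence tw(G) = 2 exactly.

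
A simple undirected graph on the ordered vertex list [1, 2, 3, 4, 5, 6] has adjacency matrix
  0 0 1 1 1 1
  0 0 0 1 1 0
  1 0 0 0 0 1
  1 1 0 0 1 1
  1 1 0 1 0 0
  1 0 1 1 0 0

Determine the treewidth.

2

A width-2 tree decomposition is:
Bags: B1 = {1, 4, 6}  B2 = {1, 4, 5}  B3 = {1, 3, 6}  B4 = {2, 4, 5}
Tree: B1–B2, B1–B3, B2–B4
The largest bag has 3 vertices, giving width 2; this decomposition certifies tw(G) ≤ 2. Conversely, {1, 3, 6} is a clique of size 3, and the vertices of any clique must share a bag in every tree decomposition; so some bag has ≥ 3 vertices and tw(G) ≥ 2. Hence tw(G) = 2 exactly.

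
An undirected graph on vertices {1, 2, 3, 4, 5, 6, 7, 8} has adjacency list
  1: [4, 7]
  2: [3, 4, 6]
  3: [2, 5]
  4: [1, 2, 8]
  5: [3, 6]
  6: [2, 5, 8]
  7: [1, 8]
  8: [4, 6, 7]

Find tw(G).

A width-2 tree decomposition is:
Bags: B1 = {1, 7, 8}  B2 = {1, 4, 8}  B3 = {4, 6, 8}  B4 = {2, 4, 6}  B5 = {2, 5, 6}  B6 = {2, 3, 5}
Tree: B1–B2, B2–B3, B3–B4, B4–B5, B5–B6
Each bag holds 3 vertices, so the decomposition has width 2, which upper-bounds the treewidth. The edges 7–1–4–8–7 form a cycle, so G is not a tree and its treewidth is at least 2. Therefore the treewidth is 2.

2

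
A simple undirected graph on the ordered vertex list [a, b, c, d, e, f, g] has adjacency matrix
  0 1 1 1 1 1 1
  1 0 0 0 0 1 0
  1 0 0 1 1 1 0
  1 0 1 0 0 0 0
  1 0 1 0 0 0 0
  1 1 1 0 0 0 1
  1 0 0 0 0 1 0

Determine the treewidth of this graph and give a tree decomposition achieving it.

The largest bag has 3 vertices, giving width 2; this decomposition certifies tw(G) ≤ 2. Conversely, {a, c, d} is a clique of size 3, and the vertices of any clique must share a bag in every tree decomposition; so some bag has ≥ 3 vertices and tw(G) ≥ 2. Combining the bounds, tw(G) = 2.

Treewidth 2.
One such decomposition:
Bags: B1 = {a, c, f}  B2 = {a, f, g}  B3 = {a, c, e}  B4 = {a, b, f}  B5 = {a, c, d}
Tree: B1–B2, B1–B3, B2–B4, B3–B5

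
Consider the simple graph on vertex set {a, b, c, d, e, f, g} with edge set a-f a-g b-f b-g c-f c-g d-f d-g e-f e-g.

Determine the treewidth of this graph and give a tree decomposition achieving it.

Every bag has size at most 3, so the width is 3 − 1 = 2 and tw(G) ≤ 2. The edges f–b–g–d–f form a cycle, so G is not a tree and its treewidth is at least 2. Hence tw(G) = 2 exactly.

Treewidth 2.
One such decomposition:
Bags: B1 = {b, f, g}  B2 = {d, f, g}  B3 = {a, f, g}  B4 = {c, f, g}  B5 = {e, f, g}
Tree: B1–B2, B2–B3, B3–B4, B4–B5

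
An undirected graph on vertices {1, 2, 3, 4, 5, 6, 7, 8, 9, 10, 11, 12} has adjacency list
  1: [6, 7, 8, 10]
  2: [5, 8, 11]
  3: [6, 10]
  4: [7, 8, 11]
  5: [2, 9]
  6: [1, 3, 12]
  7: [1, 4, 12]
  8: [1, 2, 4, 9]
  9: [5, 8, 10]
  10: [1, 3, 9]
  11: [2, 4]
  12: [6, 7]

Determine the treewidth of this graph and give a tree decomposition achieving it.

Treewidth 3.
Bags: B1 = {3, 6, 7, 12}  B2 = {1, 3, 6, 7}  B3 = {1, 3, 7, 10}  B4 = {1, 4, 7, 10}  B5 = {1, 4, 8, 10}  B6 = {4, 8, 9, 10}  B7 = {4, 8, 9, 11}  B8 = {2, 8, 9, 11}  B9 = {2, 5, 9, 11}
Tree: B1–B2, B2–B3, B3–B4, B4–B5, B5–B6, B6–B7, B7–B8, B8–B9

The largest bag has 4 vertices, giving width 3; this decomposition certifies tw(G) ≤ 3. For the lower bound: the 4 vertex sets {3,6,12}, {7}, {1}, {4,8,9,10} are disjoint, each induces a connected subgraph, and every pair is joined by at least one edge of G. Contracting each set to a single vertex therefore yields K_{4} as a minor, and since treewidth is minor-monotone, tw(G) ≥ tw(K_{4}) = 3. Combining the bounds, tw(G) = 3.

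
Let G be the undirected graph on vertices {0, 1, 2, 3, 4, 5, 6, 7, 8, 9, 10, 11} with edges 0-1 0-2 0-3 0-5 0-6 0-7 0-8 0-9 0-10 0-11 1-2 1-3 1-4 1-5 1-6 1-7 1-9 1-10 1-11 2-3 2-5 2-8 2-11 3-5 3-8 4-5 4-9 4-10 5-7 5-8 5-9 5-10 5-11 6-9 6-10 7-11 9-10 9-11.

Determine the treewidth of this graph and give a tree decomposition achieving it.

Treewidth 4.
One such decomposition:
Bags: B1 = {0, 1, 5, 9, 10}  B2 = {0, 1, 5, 9, 11}  B3 = {0, 1, 5, 7, 11}  B4 = {0, 1, 2, 5, 11}  B5 = {1, 4, 5, 9, 10}  B6 = {0, 1, 2, 3, 5}  B7 = {0, 1, 6, 9, 10}  B8 = {0, 2, 3, 5, 8}
Tree: B1–B2, B2–B3, B2–B4, B1–B5, B4–B6, B1–B7, B6–B8

The largest bag has 5 vertices, giving width 4; this decomposition certifies tw(G) ≤ 4. For the lower bound, the 5 vertices {0, 2, 3, 5, 8} are pairwise adjacent, and any tree decomposition puts a clique entirely inside one bag — forcing width ≥ 4. Hence tw(G) = 4 exactly.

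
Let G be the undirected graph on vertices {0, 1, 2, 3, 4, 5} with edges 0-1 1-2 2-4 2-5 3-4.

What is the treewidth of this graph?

1

A width-1 tree decomposition is:
Bags: B1 = {1, 2}  B2 = {0, 1}  B3 = {2, 4}  B4 = {2, 5}  B5 = {3, 4}
Tree: B1–B2, B1–B3, B3–B4, B3–B5
Each bag holds 2 vertices, so the decomposition has width 1, which upper-bounds the treewidth. Since G has at least one edge (e.g. 1–2), it is not an edgeless graph, so tw(G) ≥ 1. Combining the bounds, tw(G) = 1.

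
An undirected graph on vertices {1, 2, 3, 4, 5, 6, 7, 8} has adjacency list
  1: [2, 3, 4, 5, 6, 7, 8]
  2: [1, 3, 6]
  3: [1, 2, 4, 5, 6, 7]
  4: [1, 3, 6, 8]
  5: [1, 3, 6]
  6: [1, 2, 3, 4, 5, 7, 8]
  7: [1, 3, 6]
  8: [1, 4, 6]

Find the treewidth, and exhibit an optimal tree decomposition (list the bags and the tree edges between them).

Each bag holds 4 vertices, so the decomposition has width 3, which upper-bounds the treewidth. For the lower bound, the 4 vertices {1, 4, 6, 8} are pairwise adjacent, and any tree decomposition puts a clique entirely inside one bag — forcing width ≥ 3. Hence tw(G) = 3 exactly.

Treewidth 3.
One such decomposition:
Bags: B1 = {1, 3, 4, 6}  B2 = {1, 3, 5, 6}  B3 = {1, 4, 6, 8}  B4 = {1, 2, 3, 6}  B5 = {1, 3, 6, 7}
Tree: B1–B2, B1–B3, B2–B4, B4–B5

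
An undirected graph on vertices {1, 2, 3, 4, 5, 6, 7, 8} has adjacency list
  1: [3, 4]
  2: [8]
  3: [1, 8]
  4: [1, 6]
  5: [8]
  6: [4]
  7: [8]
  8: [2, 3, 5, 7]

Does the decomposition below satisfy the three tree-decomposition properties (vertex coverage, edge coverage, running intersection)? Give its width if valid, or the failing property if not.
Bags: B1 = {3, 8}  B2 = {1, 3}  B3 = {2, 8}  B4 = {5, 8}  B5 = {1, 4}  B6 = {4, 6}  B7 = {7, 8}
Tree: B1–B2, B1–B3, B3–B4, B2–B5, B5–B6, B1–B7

Yes; width 1.

Checking the three conditions: (i) the bags cover all of {1, 2, 3, 4, 5, 6, 7, 8}; (ii) for each edge, some bag contains both endpoints; (iii) the bags containing any fixed vertex form a subtree. All hold, so the decomposition is valid with width 2 − 1 = 1.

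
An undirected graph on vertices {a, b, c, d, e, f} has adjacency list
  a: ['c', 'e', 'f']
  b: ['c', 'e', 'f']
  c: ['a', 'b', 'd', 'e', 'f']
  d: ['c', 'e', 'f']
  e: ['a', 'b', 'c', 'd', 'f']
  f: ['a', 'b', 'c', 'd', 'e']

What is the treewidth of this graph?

3

A width-3 tree decomposition is:
Bags: B1 = {b, c, e, f}  B2 = {c, d, e, f}  B3 = {a, c, e, f}
Tree: B1–B2, B2–B3
Each bag holds 4 vertices, so the decomposition has width 3, which upper-bounds the treewidth. On the other hand G contains the 4-clique {c, d, e, f}. A clique must lie in a single bag of any decomposition, so no decomposition can have width below 3. Therefore the treewidth is 3.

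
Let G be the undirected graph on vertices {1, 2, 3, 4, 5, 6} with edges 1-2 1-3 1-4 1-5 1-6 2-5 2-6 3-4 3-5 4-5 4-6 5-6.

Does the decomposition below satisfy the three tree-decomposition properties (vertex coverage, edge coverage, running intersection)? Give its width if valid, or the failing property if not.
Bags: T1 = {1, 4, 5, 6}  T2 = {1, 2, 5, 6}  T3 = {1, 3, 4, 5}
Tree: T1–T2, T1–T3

Vertex coverage: the bags together contain {1, 2, 3, 4, 5, 6}, the full vertex set. Edge coverage: each edge of G has both endpoints in at least one bag. Running intersection: for every vertex, the bags containing it form a connected subtree. All three properties hold, so this is a valid tree decomposition of width max|bag| − 1 = 3, and hence tw(G) ≤ 3.

Yes; width 3.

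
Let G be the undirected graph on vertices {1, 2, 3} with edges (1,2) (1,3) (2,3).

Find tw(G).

2

A width-2 tree decomposition is:
Bags: B1 = {1, 2, 3}
Tree: (single bag)
A single bag containing all 3 vertices is trivially a valid decomposition of width 2. For the lower bound, the 3 vertices {1, 2, 3} are pairwise adjacent, and any tree decomposition puts a clique entirely inside one bag — forcing width ≥ 2. Combining the bounds, tw(G) = 2.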